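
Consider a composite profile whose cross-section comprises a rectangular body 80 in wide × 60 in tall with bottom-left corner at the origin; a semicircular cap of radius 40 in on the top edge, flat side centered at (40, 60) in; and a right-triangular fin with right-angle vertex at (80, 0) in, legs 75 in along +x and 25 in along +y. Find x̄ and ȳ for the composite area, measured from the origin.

x̄ = 47.39 in, ȳ = 41.85 in

rectangular body: A = 80 × 60 = 4800.00, centroid at (40.00, 30.00).
semicircular top: A = ½π·40² = 2513.27, centroid at (40.00, 76.98).
triangular fin: A = ½·75·25 = 937.50, centroid at (105.00, 8.33).
ΣA = 8250.77 in², ΣAx̄ = 390968.46 in³, ΣAȳ = 345275.61 in³.
x̄ = 390968.46/8250.77 = 47.39 in; ȳ = 345275.61/8250.77 = 41.85 in.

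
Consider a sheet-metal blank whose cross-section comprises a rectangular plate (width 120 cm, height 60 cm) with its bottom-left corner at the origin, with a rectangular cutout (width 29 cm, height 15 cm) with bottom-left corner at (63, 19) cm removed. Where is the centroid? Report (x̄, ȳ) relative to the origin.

x̄ = 58.87 cm, ȳ = 30.23 cm

plate: A = 120 × 60 = 7200.00, centroid at (60.00, 30.00).
hole: A = −(29 × 15) = -435.00, centroid at (77.50, 26.50).
ΣA = 6765.00 cm², ΣAx̄ = 398287.50 cm³, ΣAȳ = 204472.50 cm³.
x̄ = 398287.50/6765.00 = 58.87 cm; ȳ = 204472.50/6765.00 = 30.23 cm.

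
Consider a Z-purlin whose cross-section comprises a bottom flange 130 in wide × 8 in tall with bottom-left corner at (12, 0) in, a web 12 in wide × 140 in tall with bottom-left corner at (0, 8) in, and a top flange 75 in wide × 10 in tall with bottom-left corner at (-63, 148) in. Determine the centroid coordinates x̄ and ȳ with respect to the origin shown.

x̄ = 20.47 in, ȳ = 72.03 in

bottom flange: A = 130 × 8 = 1040.00, centroid at (77.00, 4.00).
web: A = 12 × 140 = 1680.00, centroid at (6.00, 78.00).
top flange: A = 75 × 10 = 750.00, centroid at (-25.50, 153.00).
ΣA = 3470.00 in², ΣAx̄ = 71035.00 in³, ΣAȳ = 249950.00 in³.
x̄ = 71035.00/3470.00 = 20.47 in; ȳ = 249950.00/3470.00 = 72.03 in.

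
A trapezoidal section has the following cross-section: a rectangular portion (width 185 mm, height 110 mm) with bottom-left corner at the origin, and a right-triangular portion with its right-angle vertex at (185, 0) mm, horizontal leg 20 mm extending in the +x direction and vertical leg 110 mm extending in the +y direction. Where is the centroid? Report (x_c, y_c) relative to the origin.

rectangular portion: A = 185 × 110 = 20350.00, centroid at (92.50, 55.00).
triangular portion: A = ½·20·110 = 1100.00, centroid at (191.67, 36.67).
ΣA = 21450.00 mm²
ΣAx_c = (20350.00)(92.50) + (1100.00)(191.67) = 2093208.33 mm³
ΣAy_c = (20350.00)(55.00) + (1100.00)(36.67) = 1159583.33 mm³
x_c = 2093208.33 / 21450.00 = 97.59 mm
y_c = 1159583.33 / 21450.00 = 54.06 mm

x_c = 97.59 mm, y_c = 54.06 mm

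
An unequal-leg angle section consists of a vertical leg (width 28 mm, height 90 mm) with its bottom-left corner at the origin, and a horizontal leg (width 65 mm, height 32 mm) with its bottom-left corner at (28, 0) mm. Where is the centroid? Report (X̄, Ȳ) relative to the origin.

vertical leg: A = 28 × 90 = 2520.00, centroid at (14.00, 45.00).
horizontal leg: A = 65 × 32 = 2080.00, centroid at (60.50, 16.00).
ΣA = 4600.00 mm²
ΣAX̄ = (2520.00)(14.00) + (2080.00)(60.50) = 161120.00 mm³
ΣAȲ = (2520.00)(45.00) + (2080.00)(16.00) = 146680.00 mm³
X̄ = 161120.00 / 4600.00 = 35.03 mm
Ȳ = 146680.00 / 4600.00 = 31.89 mm

X̄ = 35.03 mm, Ȳ = 31.89 mm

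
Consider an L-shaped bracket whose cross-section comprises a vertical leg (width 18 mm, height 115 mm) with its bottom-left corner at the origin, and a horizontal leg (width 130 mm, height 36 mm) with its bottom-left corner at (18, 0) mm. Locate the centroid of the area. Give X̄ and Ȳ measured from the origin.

vertical leg: A = 18 × 115 = 2070.00, centroid at (9.00, 57.50).
horizontal leg: A = 130 × 36 = 4680.00, centroid at (83.00, 18.00).
ΣA = 6750.00 mm², ΣAX̄ = 407070.00 mm³, ΣAȲ = 203265.00 mm³.
X̄ = 407070.00/6750.00 = 60.31 mm; Ȳ = 203265.00/6750.00 = 30.11 mm.

X̄ = 60.31 mm, Ȳ = 30.11 mm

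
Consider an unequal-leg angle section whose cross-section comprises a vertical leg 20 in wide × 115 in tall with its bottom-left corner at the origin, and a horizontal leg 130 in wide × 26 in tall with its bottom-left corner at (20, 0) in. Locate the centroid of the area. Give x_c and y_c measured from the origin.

vertical leg: A = 20 × 115 = 2300.00, centroid at (10.00, 57.50).
horizontal leg: A = 130 × 26 = 3380.00, centroid at (85.00, 13.00).
ΣA = 5680.00 in²
ΣAx_c = (2300.00)(10.00) + (3380.00)(85.00) = 310300.00 in³
ΣAy_c = (2300.00)(57.50) + (3380.00)(13.00) = 176190.00 in³
x_c = 310300.00 / 5680.00 = 54.63 in
y_c = 176190.00 / 5680.00 = 31.02 in

x_c = 54.63 in, y_c = 31.02 in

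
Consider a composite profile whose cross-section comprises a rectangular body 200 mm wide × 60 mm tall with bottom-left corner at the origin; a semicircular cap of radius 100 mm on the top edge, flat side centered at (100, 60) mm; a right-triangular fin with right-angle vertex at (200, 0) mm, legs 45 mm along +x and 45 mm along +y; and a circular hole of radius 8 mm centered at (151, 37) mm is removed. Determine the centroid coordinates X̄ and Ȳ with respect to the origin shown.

X̄ = 103.72 mm, Ȳ = 69.32 mm

rectangular body: A = 200 × 60 = 12000.00, centroid at (100.00, 30.00).
semicircular top: A = ½π·100² = 15707.96, centroid at (100.00, 102.44).
triangular fin: A = ½·45·45 = 1012.50, centroid at (215.00, 15.00).
hole: A = −π·8² = -201.06, centroid at (151.00, 37.00).
ΣA = 28519.40 mm²
ΣAX̄ = (12000.00)(100.00) + (15707.96)(100.00) + (1012.50)(215.00) + (-201.06)(151.00) = 2958123.48 mm³
ΣAȲ = (12000.00)(30.00) + (15707.96)(102.44) + (1012.50)(15.00) + (-201.06)(37.00) = 1976892.67 mm³
X̄ = 2958123.48 / 28519.40 = 103.72 mm
Ȳ = 1976892.67 / 28519.40 = 69.32 mm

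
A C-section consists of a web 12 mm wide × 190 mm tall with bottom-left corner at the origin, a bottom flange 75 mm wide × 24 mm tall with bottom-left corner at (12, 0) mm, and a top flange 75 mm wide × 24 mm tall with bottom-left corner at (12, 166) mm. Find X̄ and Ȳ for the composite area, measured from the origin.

web: A = 12 × 190 = 2280.00, centroid at (6.00, 95.00).
bottom flange: A = 75 × 24 = 1800.00, centroid at (49.50, 12.00).
top flange: A = 75 × 24 = 1800.00, centroid at (49.50, 178.00).
ΣA = 5880.00 mm², ΣAX̄ = 191880.00 mm³, ΣAȲ = 558600.00 mm³.
X̄ = 191880.00/5880.00 = 32.63 mm; Ȳ = 558600.00/5880.00 = 95.00 mm.

X̄ = 32.63 mm, Ȳ = 95.00 mm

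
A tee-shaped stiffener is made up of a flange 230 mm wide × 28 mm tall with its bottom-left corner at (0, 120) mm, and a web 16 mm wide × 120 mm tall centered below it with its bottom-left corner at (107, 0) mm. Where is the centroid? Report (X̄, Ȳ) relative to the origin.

web: A = 16 × 120 = 1920.00, centroid at (115.00, 60.00).
flange: A = 230 × 28 = 6440.00, centroid at (115.00, 134.00).
ΣA = 8360.00 mm²
ΣAX̄ = (1920.00)(115.00) + (6440.00)(115.00) = 961400.00 mm³
ΣAȲ = (1920.00)(60.00) + (6440.00)(134.00) = 978160.00 mm³
X̄ = 961400.00 / 8360.00 = 115.00 mm
Ȳ = 978160.00 / 8360.00 = 117.00 mm

X̄ = 115.00 mm, Ȳ = 117.00 mm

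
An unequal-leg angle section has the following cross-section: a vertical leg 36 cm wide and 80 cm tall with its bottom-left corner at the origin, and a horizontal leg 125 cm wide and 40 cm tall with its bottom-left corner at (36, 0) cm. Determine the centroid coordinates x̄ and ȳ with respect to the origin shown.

x̄ = 69.08 cm, ȳ = 27.31 cm

Part | A | x̄ᵢ | ȳᵢ | A·x̄ᵢ | A·ȳᵢ
vertical leg | 2880.00 | 18.00 | 40.00 | 51840.00 | 115200.00
horizontal leg | 5000.00 | 98.50 | 20.00 | 492500.00 | 100000.00
Σ | 7880.00 |  |  | 544340.00 | 215200.00
x̄ = 544340.00 / 7880.00 = 69.08 cm
ȳ = 215200.00 / 7880.00 = 27.31 cm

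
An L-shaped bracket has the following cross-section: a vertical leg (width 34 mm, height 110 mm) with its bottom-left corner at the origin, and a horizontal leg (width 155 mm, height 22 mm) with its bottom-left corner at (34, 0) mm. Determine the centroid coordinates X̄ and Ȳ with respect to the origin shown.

X̄ = 62.07 mm, Ȳ = 34.02 mm

Part | A | x̄ᵢ | ȳᵢ | A·x̄ᵢ | A·ȳᵢ
vertical leg | 3740.00 | 17.00 | 55.00 | 63580.00 | 205700.00
horizontal leg | 3410.00 | 111.50 | 11.00 | 380215.00 | 37510.00
Σ | 7150.00 |  |  | 443795.00 | 243210.00
X̄ = 443795.00 / 7150.00 = 62.07 mm
Ȳ = 243210.00 / 7150.00 = 34.02 mm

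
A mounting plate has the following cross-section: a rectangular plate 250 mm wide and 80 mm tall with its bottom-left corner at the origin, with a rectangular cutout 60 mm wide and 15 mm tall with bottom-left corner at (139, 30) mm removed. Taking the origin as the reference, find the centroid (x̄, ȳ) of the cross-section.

x̄ = 122.93 mm, ȳ = 40.12 mm

Part | A | x̄ᵢ | ȳᵢ | A·x̄ᵢ | A·ȳᵢ
plate | 20000.00 | 125.00 | 40.00 | 2500000.00 | 800000.00
hole | -900.00 | 169.00 | 37.50 | -152100.00 | -33750.00
Σ | 19100.00 |  |  | 2347900.00 | 766250.00
x̄ = 2347900.00 / 19100.00 = 122.93 mm
ȳ = 766250.00 / 19100.00 = 40.12 mm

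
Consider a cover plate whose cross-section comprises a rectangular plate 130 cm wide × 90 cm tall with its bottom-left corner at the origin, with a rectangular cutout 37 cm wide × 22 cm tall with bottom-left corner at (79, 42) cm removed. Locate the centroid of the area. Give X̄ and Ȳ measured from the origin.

plate: A = 130 × 90 = 11700.00, centroid at (65.00, 45.00).
hole: A = −(37 × 22) = -814.00, centroid at (97.50, 53.00).
ΣA = 10886.00 cm²
ΣAX̄ = (11700.00)(65.00) + (-814.00)(97.50) = 681135.00 cm³
ΣAȲ = (11700.00)(45.00) + (-814.00)(53.00) = 483358.00 cm³
X̄ = 681135.00 / 10886.00 = 62.57 cm
Ȳ = 483358.00 / 10886.00 = 44.40 cm

X̄ = 62.57 cm, Ȳ = 44.40 cm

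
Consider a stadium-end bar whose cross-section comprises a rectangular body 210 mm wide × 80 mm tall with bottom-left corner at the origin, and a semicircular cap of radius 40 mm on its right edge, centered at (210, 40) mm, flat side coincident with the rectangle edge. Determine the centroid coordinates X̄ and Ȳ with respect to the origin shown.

rectangular body: A = 210 × 80 = 16800.00, centroid at (105.00, 40.00).
semicircular end: A = ½π·40² = 2513.27, centroid at (226.98, 40.00).
ΣA = 19313.27 mm²
ΣAX̄ = (16800.00)(105.00) + (2513.27)(226.98) = 2334454.23 mm³
ΣAȲ = (16800.00)(40.00) + (2513.27)(40.00) = 772530.96 mm³
X̄ = 2334454.23 / 19313.27 = 120.87 mm
Ȳ = 772530.96 / 19313.27 = 40.00 mm

X̄ = 120.87 mm, Ȳ = 40.00 mm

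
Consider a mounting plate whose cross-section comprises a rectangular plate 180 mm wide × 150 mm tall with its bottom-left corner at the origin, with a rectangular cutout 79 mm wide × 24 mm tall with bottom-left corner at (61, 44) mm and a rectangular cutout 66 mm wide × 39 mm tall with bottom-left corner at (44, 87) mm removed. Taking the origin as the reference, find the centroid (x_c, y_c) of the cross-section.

plate: A = 180 × 150 = 27000.00, centroid at (90.00, 75.00).
hole 1: A = −(79 × 24) = -1896.00, centroid at (100.50, 56.00).
hole 2: A = −(66 × 39) = -2574.00, centroid at (77.00, 106.50).
ΣA = 22530.00 mm²
ΣAx_c = (27000.00)(90.00) + (-1896.00)(100.50) + (-2574.00)(77.00) = 2041254.00 mm³
ΣAy_c = (27000.00)(75.00) + (-1896.00)(56.00) + (-2574.00)(106.50) = 1644693.00 mm³
x_c = 2041254.00 / 22530.00 = 90.60 mm
y_c = 1644693.00 / 22530.00 = 73.00 mm

x_c = 90.60 mm, y_c = 73.00 mm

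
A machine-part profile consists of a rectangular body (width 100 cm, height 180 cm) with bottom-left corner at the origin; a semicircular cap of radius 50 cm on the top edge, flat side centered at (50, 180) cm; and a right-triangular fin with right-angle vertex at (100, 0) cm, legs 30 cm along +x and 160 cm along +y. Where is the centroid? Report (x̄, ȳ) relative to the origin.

Part | A | x̄ᵢ | ȳᵢ | A·x̄ᵢ | A·ȳᵢ
rectangular body | 18000.00 | 50.00 | 90.00 | 900000.00 | 1620000.00
semicircular top | 3926.99 | 50.00 | 201.22 | 196349.54 | 790191.68
triangular fin | 2400.00 | 110.00 | 53.33 | 264000.00 | 128000.00
Σ | 24326.99 |  |  | 1360349.54 | 2538191.68
x̄ = 1360349.54 / 24326.99 = 55.92 cm
ȳ = 2538191.68 / 24326.99 = 104.34 cm

x̄ = 55.92 cm, ȳ = 104.34 cm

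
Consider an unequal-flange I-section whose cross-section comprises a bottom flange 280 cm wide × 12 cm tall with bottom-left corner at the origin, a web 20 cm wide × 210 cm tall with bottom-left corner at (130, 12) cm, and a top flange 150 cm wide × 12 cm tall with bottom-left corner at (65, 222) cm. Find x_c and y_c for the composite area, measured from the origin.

bottom flange: A = 280 × 12 = 3360.00, centroid at (140.00, 6.00).
web: A = 20 × 210 = 4200.00, centroid at (140.00, 117.00).
top flange: A = 150 × 12 = 1800.00, centroid at (140.00, 228.00).
ΣA = 9360.00 cm²
ΣAx_c = (3360.00)(140.00) + (4200.00)(140.00) + (1800.00)(140.00) = 1310400.00 cm³
ΣAy_c = (3360.00)(6.00) + (4200.00)(117.00) + (1800.00)(228.00) = 921960.00 cm³
x_c = 1310400.00 / 9360.00 = 140.00 cm
y_c = 921960.00 / 9360.00 = 98.50 cm

x_c = 140.00 cm, y_c = 98.50 cm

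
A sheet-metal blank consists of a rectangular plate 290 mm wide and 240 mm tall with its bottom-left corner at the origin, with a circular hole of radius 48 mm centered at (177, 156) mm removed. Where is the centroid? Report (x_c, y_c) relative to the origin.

x_c = 141.29 mm, y_c = 115.82 mm

plate: A = 290 × 240 = 69600.00, centroid at (145.00, 120.00).
hole: A = −π·48² = -7238.23, centroid at (177.00, 156.00).
ΣA = 62361.77 mm²
ΣAx_c = (69600.00)(145.00) + (-7238.23)(177.00) = 8810833.38 mm³
ΣAy_c = (69600.00)(120.00) + (-7238.23)(156.00) = 7222836.20 mm³
x_c = 8810833.38 / 62361.77 = 141.29 mm
y_c = 7222836.20 / 62361.77 = 115.82 mm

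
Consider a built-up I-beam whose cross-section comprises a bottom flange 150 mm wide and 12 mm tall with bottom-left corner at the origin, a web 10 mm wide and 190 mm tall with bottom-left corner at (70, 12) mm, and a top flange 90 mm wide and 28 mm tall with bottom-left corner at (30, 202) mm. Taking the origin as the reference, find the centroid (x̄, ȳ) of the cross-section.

x̄ = 75.00 mm, ȳ = 121.93 mm

bottom flange: A = 150 × 12 = 1800.00, centroid at (75.00, 6.00).
web: A = 10 × 190 = 1900.00, centroid at (75.00, 107.00).
top flange: A = 90 × 28 = 2520.00, centroid at (75.00, 216.00).
ΣA = 6220.00 mm²
ΣAx̄ = (1800.00)(75.00) + (1900.00)(75.00) + (2520.00)(75.00) = 466500.00 mm³
ΣAȳ = (1800.00)(6.00) + (1900.00)(107.00) + (2520.00)(216.00) = 758420.00 mm³
x̄ = 466500.00 / 6220.00 = 75.00 mm
ȳ = 758420.00 / 6220.00 = 121.93 mm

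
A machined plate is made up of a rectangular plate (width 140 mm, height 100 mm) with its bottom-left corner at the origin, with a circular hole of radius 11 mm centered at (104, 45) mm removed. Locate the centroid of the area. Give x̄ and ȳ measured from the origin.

x̄ = 69.05 mm, ȳ = 50.14 mm

plate: A = 140 × 100 = 14000.00, centroid at (70.00, 50.00).
hole: A = −π·11² = -380.13, centroid at (104.00, 45.00).
ΣA = 13619.87 mm², ΣAx̄ = 940466.20 mm³, ΣAȳ = 682894.03 mm³.
x̄ = 940466.20/13619.87 = 69.05 mm; ȳ = 682894.03/13619.87 = 50.14 mm.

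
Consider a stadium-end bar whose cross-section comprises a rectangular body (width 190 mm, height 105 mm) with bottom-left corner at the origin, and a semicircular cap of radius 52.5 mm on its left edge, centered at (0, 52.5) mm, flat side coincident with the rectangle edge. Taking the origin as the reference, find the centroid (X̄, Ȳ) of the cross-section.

rectangular body: A = 190 × 105 = 19950.00, centroid at (95.00, 52.50).
semicircular end: A = ½π·52.5² = 4329.51, centroid at (-22.28, 52.50).
ΣA = 24279.51 mm², ΣAX̄ = 1798781.25 mm³, ΣAȲ = 1274674.14 mm³.
X̄ = 1798781.25/24279.51 = 74.09 mm; Ȳ = 1274674.14/24279.51 = 52.50 mm.

X̄ = 74.09 mm, Ȳ = 52.50 mm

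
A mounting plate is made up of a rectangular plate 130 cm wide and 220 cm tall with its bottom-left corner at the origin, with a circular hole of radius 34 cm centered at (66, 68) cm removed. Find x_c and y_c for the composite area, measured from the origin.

plate: A = 130 × 220 = 28600.00, centroid at (65.00, 110.00).
hole: A = −π·34² = -3631.68, centroid at (66.00, 68.00).
ΣA = 24968.32 cm², ΣAx_c = 1619309.05 cm³, ΣAy_c = 2899045.68 cm³.
x_c = 1619309.05/24968.32 = 64.85 cm; y_c = 2899045.68/24968.32 = 116.11 cm.

x_c = 64.85 cm, y_c = 116.11 cm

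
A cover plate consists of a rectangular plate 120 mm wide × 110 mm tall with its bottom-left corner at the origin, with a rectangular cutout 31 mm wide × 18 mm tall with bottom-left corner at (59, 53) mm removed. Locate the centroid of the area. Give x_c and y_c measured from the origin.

x_c = 59.36 mm, y_c = 54.69 mm

plate: A = 120 × 110 = 13200.00, centroid at (60.00, 55.00).
hole: A = −(31 × 18) = -558.00, centroid at (74.50, 62.00).
ΣA = 12642.00 mm², ΣAx_c = 750429.00 mm³, ΣAy_c = 691404.00 mm³.
x_c = 750429.00/12642.00 = 59.36 mm; y_c = 691404.00/12642.00 = 54.69 mm.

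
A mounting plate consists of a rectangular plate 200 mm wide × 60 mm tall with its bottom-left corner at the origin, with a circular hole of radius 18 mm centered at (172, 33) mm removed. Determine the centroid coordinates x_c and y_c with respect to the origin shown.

x_c = 93.33 mm, y_c = 29.72 mm

Part | A | x̄ᵢ | ȳᵢ | A·x̄ᵢ | A·ȳᵢ
plate | 12000.00 | 100.00 | 30.00 | 1200000.00 | 360000.00
hole | -1017.88 | 172.00 | 33.00 | -175074.68 | -33589.91
Σ | 10982.12 |  |  | 1024925.32 | 326410.09
x_c = 1024925.32 / 10982.12 = 93.33 mm
y_c = 326410.09 / 10982.12 = 29.72 mm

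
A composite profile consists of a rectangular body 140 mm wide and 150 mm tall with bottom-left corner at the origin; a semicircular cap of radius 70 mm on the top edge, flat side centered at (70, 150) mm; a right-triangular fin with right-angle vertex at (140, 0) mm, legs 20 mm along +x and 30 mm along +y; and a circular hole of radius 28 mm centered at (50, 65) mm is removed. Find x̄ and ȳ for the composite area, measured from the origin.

rectangular body: A = 140 × 150 = 21000.00, centroid at (70.00, 75.00).
semicircular top: A = ½π·70² = 7696.90, centroid at (70.00, 179.71).
triangular fin: A = ½·20·30 = 300.00, centroid at (146.67, 10.00).
hole: A = −π·28² = -2463.01, centroid at (50.00, 65.00).
ΣA = 26533.89 mm²
ΣAx̄ = (21000.00)(70.00) + (7696.90)(70.00) + (300.00)(146.67) + (-2463.01)(50.00) = 1929632.71 mm³
ΣAȳ = (21000.00)(75.00) + (7696.90)(179.71) + (300.00)(10.00) + (-2463.01)(65.00) = 2801106.41 mm³
x̄ = 1929632.71 / 26533.89 = 72.72 mm
ȳ = 2801106.41 / 26533.89 = 105.57 mm

x̄ = 72.72 mm, ȳ = 105.57 mm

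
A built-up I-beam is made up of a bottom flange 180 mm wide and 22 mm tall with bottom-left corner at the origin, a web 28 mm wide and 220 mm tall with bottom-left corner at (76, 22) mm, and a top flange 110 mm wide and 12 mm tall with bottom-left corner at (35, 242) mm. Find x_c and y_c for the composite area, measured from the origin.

bottom flange: A = 180 × 22 = 3960.00, centroid at (90.00, 11.00).
web: A = 28 × 220 = 6160.00, centroid at (90.00, 132.00).
top flange: A = 110 × 12 = 1320.00, centroid at (90.00, 248.00).
ΣA = 11440.00 mm²
ΣAx_c = (3960.00)(90.00) + (6160.00)(90.00) + (1320.00)(90.00) = 1029600.00 mm³
ΣAy_c = (3960.00)(11.00) + (6160.00)(132.00) + (1320.00)(248.00) = 1184040.00 mm³
x_c = 1029600.00 / 11440.00 = 90.00 mm
y_c = 1184040.00 / 11440.00 = 103.50 mm

x_c = 90.00 mm, y_c = 103.50 mm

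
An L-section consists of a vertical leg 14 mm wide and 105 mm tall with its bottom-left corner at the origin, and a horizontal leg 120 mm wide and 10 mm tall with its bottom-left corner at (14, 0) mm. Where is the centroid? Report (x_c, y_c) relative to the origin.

x_c = 37.11 mm, y_c = 31.15 mm

vertical leg: A = 14 × 105 = 1470.00, centroid at (7.00, 52.50).
horizontal leg: A = 120 × 10 = 1200.00, centroid at (74.00, 5.00).
ΣA = 2670.00 mm²
ΣAx_c = (1470.00)(7.00) + (1200.00)(74.00) = 99090.00 mm³
ΣAy_c = (1470.00)(52.50) + (1200.00)(5.00) = 83175.00 mm³
x_c = 99090.00 / 2670.00 = 37.11 mm
y_c = 83175.00 / 2670.00 = 31.15 mm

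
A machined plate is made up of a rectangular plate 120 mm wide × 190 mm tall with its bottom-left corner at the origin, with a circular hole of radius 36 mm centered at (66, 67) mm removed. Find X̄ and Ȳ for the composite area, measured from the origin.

X̄ = 58.70 mm, Ȳ = 101.09 mm

plate: A = 120 × 190 = 22800.00, centroid at (60.00, 95.00).
hole: A = −π·36² = -4071.50, centroid at (66.00, 67.00).
ΣA = 18728.50 mm², ΣAX̄ = 1099280.73 mm³, ΣAȲ = 1893209.23 mm³.
X̄ = 1099280.73/18728.50 = 58.70 mm; Ȳ = 1893209.23/18728.50 = 101.09 mm.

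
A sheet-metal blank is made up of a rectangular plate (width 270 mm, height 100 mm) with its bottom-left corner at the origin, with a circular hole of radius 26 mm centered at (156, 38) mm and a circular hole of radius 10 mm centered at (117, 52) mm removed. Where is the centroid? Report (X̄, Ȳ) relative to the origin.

X̄ = 133.41 mm, Ȳ = 51.01 mm

plate: A = 270 × 100 = 27000.00, centroid at (135.00, 50.00).
hole 1: A = −π·26² = -2123.72, centroid at (156.00, 38.00).
hole 2: A = −π·10² = -314.16, centroid at (117.00, 52.00).
ΣA = 24562.12 mm²
ΣAX̄ = (27000.00)(135.00) + (-2123.72)(156.00) + (-314.16)(117.00) = 3276943.57 mm³
ΣAȲ = (27000.00)(50.00) + (-2123.72)(38.00) + (-314.16)(52.00) = 1252962.49 mm³
X̄ = 3276943.57 / 24562.12 = 133.41 mm
Ȳ = 1252962.49 / 24562.12 = 51.01 mm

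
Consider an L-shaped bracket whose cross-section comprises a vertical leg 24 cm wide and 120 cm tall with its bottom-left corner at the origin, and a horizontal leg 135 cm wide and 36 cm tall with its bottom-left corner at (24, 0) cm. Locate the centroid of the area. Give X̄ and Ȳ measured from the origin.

X̄ = 61.92 cm, Ȳ = 33.63 cm

Part | A | x̄ᵢ | ȳᵢ | A·x̄ᵢ | A·ȳᵢ
vertical leg | 2880.00 | 12.00 | 60.00 | 34560.00 | 172800.00
horizontal leg | 4860.00 | 91.50 | 18.00 | 444690.00 | 87480.00
Σ | 7740.00 |  |  | 479250.00 | 260280.00
X̄ = 479250.00 / 7740.00 = 61.92 cm
Ȳ = 260280.00 / 7740.00 = 33.63 cm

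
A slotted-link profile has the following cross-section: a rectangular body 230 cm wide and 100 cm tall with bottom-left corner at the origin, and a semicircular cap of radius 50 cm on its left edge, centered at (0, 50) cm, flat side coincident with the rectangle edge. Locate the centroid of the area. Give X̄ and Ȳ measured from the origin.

Part | A | x̄ᵢ | ȳᵢ | A·x̄ᵢ | A·ȳᵢ
rectangular body | 23000.00 | 115.00 | 50.00 | 2645000.00 | 1150000.00
semicircular end | 3926.99 | -21.22 | 50.00 | -83333.33 | 196349.54
Σ | 26926.99 |  |  | 2561666.67 | 1346349.54
X̄ = 2561666.67 / 26926.99 = 95.13 cm
Ȳ = 1346349.54 / 26926.99 = 50.00 cm

X̄ = 95.13 cm, Ȳ = 50.00 cm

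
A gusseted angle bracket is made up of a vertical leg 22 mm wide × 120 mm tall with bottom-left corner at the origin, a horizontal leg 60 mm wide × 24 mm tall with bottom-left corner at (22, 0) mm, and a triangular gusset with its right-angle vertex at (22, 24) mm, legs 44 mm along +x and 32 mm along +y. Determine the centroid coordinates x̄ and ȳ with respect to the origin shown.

vertical leg: A = 22 × 120 = 2640.00, centroid at (11.00, 60.00).
horizontal leg: A = 60 × 24 = 1440.00, centroid at (52.00, 12.00).
gusset: A = ½·44·32 = 704.00, centroid at (36.67, 34.67).
ΣA = 4784.00 mm²
ΣAx̄ = (2640.00)(11.00) + (1440.00)(52.00) + (704.00)(36.67) = 129733.33 mm³
ΣAȳ = (2640.00)(60.00) + (1440.00)(12.00) + (704.00)(34.67) = 200085.33 mm³
x̄ = 129733.33 / 4784.00 = 27.12 mm
ȳ = 200085.33 / 4784.00 = 41.82 mm

x̄ = 27.12 mm, ȳ = 41.82 mm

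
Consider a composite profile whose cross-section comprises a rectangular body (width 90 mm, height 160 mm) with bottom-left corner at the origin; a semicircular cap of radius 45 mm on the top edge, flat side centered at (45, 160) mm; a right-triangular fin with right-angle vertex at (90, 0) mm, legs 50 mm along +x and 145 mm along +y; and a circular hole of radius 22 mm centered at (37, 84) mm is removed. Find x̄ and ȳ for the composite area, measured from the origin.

rectangular body: A = 90 × 160 = 14400.00, centroid at (45.00, 80.00).
semicircular top: A = ½π·45² = 3180.86, centroid at (45.00, 179.10).
triangular fin: A = ½·50·145 = 3625.00, centroid at (106.67, 48.33).
hole: A = −π·22² = -1520.53, centroid at (37.00, 84.00).
ΣA = 19685.33 mm², ΣAx̄ = 1121545.84 mm³, ΣAȳ = 1769171.75 mm³.
x̄ = 1121545.84/19685.33 = 56.97 mm; ȳ = 1769171.75/19685.33 = 89.87 mm.

x̄ = 56.97 mm, ȳ = 89.87 mm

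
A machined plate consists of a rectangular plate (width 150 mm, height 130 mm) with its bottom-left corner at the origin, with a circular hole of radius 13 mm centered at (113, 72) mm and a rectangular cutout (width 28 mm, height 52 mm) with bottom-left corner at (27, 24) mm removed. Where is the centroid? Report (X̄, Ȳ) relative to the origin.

X̄ = 76.67 mm, Ȳ = 66.03 mm

plate: A = 150 × 130 = 19500.00, centroid at (75.00, 65.00).
hole 1: A = −π·13² = -530.93, centroid at (113.00, 72.00).
hole 2: A = −(28 × 52) = -1456.00, centroid at (41.00, 50.00).
ΣA = 17513.07 mm²
ΣAX̄ = (19500.00)(75.00) + (-530.93)(113.00) + (-1456.00)(41.00) = 1342809.01 mm³
ΣAȲ = (19500.00)(65.00) + (-530.93)(72.00) + (-1456.00)(50.00) = 1156473.10 mm³
X̄ = 1342809.01 / 17513.07 = 76.67 mm
Ȳ = 1156473.10 / 17513.07 = 66.03 mm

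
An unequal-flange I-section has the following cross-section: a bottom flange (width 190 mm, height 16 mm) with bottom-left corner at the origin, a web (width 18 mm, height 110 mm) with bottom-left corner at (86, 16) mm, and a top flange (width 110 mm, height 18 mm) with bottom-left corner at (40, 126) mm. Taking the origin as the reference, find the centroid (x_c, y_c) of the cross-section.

Part | A | x̄ᵢ | ȳᵢ | A·x̄ᵢ | A·ȳᵢ
bottom flange | 3040.00 | 95.00 | 8.00 | 288800.00 | 24320.00
web | 1980.00 | 95.00 | 71.00 | 188100.00 | 140580.00
top flange | 1980.00 | 95.00 | 135.00 | 188100.00 | 267300.00
Σ | 7000.00 |  |  | 665000.00 | 432200.00
x_c = 665000.00 / 7000.00 = 95.00 mm
y_c = 432200.00 / 7000.00 = 61.74 mm

x_c = 95.00 mm, y_c = 61.74 mm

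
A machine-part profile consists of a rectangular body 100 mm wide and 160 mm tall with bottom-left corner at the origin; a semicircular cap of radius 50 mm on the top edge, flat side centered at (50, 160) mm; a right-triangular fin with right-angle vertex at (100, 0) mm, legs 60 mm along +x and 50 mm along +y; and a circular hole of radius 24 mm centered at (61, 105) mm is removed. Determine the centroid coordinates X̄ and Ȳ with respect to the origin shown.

rectangular body: A = 100 × 160 = 16000.00, centroid at (50.00, 80.00).
semicircular top: A = ½π·50² = 3926.99, centroid at (50.00, 181.22).
triangular fin: A = ½·60·50 = 1500.00, centroid at (120.00, 16.67).
hole: A = −π·24² = -1809.56, centroid at (61.00, 105.00).
ΣA = 19617.43 mm², ΣAX̄ = 1065966.54 mm³, ΣAȲ = 1826648.34 mm³.
X̄ = 1065966.54/19617.43 = 54.34 mm; Ȳ = 1826648.34/19617.43 = 93.11 mm.

X̄ = 54.34 mm, Ȳ = 93.11 mm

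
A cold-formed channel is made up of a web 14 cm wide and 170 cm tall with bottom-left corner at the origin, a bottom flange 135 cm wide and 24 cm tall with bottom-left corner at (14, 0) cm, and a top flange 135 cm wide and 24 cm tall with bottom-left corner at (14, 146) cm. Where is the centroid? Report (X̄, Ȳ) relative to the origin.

X̄ = 61.49 cm, Ȳ = 85.00 cm

Part | A | x̄ᵢ | ȳᵢ | A·x̄ᵢ | A·ȳᵢ
web | 2380.00 | 7.00 | 85.00 | 16660.00 | 202300.00
bottom flange | 3240.00 | 81.50 | 12.00 | 264060.00 | 38880.00
top flange | 3240.00 | 81.50 | 158.00 | 264060.00 | 511920.00
Σ | 8860.00 |  |  | 544780.00 | 753100.00
X̄ = 544780.00 / 8860.00 = 61.49 cm
Ȳ = 753100.00 / 8860.00 = 85.00 cm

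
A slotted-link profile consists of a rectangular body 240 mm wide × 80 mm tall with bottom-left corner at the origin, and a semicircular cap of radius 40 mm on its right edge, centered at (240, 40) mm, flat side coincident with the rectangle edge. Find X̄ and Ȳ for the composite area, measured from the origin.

X̄ = 135.85 mm, Ȳ = 40.00 mm

rectangular body: A = 240 × 80 = 19200.00, centroid at (120.00, 40.00).
semicircular end: A = ½π·40² = 2513.27, centroid at (256.98, 40.00).
ΣA = 21713.27 mm²
ΣAX̄ = (19200.00)(120.00) + (2513.27)(256.98) = 2949852.46 mm³
ΣAȲ = (19200.00)(40.00) + (2513.27)(40.00) = 868530.96 mm³
X̄ = 2949852.46 / 21713.27 = 135.85 mm
Ȳ = 868530.96 / 21713.27 = 40.00 mm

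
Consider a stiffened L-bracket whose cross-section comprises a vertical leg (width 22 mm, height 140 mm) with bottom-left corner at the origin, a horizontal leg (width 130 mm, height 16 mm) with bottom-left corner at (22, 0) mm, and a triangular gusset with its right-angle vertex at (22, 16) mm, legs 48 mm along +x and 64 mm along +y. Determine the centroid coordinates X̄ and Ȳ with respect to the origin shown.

Part | A | x̄ᵢ | ȳᵢ | A·x̄ᵢ | A·ȳᵢ
vertical leg | 3080.00 | 11.00 | 70.00 | 33880.00 | 215600.00
horizontal leg | 2080.00 | 87.00 | 8.00 | 180960.00 | 16640.00
gusset | 1536.00 | 38.00 | 37.33 | 58368.00 | 57344.00
Σ | 6696.00 |  |  | 273208.00 | 289584.00
X̄ = 273208.00 / 6696.00 = 40.80 mm
Ȳ = 289584.00 / 6696.00 = 43.25 mm

X̄ = 40.80 mm, Ȳ = 43.25 mm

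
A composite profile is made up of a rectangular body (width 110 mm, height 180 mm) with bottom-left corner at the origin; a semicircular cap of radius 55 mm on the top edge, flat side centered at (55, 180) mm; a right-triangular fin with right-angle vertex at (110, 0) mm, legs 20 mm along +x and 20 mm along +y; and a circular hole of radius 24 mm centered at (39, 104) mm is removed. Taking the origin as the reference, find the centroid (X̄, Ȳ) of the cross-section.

Part | A | x̄ᵢ | ȳᵢ | A·x̄ᵢ | A·ȳᵢ
rectangular body | 19800.00 | 55.00 | 90.00 | 1089000.00 | 1782000.00
semicircular top | 4751.66 | 55.00 | 203.34 | 261341.24 | 966215.27
triangular fin | 200.00 | 116.67 | 6.67 | 23333.33 | 1333.33
hole | -1809.56 | 39.00 | 104.00 | -70572.74 | -188193.97
Σ | 22942.10 |  |  | 1303101.83 | 2561354.63
X̄ = 1303101.83 / 22942.10 = 56.80 mm
Ȳ = 2561354.63 / 22942.10 = 111.64 mm

X̄ = 56.80 mm, Ȳ = 111.64 mm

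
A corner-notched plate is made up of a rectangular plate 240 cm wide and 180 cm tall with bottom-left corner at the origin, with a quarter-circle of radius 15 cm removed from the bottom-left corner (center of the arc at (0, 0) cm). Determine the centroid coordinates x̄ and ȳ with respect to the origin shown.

x̄ = 120.47 cm, ȳ = 90.34 cm

plate: A = 240 × 180 = 43200.00, centroid at (120.00, 90.00).
removed quarter-circle: A = −¼π·15² = -176.71, centroid at (6.37, 6.37).
ΣA = 43023.29 cm²
ΣAx̄ = (43200.00)(120.00) + (-176.71)(6.37) = 5182875.00 cm³
ΣAȳ = (43200.00)(90.00) + (-176.71)(6.37) = 3886875.00 cm³
x̄ = 5182875.00 / 43023.29 = 120.47 cm
ȳ = 3886875.00 / 43023.29 = 90.34 cm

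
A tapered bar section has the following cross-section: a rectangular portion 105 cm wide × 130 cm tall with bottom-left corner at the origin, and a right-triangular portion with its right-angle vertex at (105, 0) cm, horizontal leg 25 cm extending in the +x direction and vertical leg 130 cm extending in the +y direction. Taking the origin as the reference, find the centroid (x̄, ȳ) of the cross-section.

rectangular portion: A = 105 × 130 = 13650.00, centroid at (52.50, 65.00).
triangular portion: A = ½·25·130 = 1625.00, centroid at (113.33, 43.33).
ΣA = 15275.00 cm², ΣAx̄ = 900791.67 cm³, ΣAȳ = 957666.67 cm³.
x̄ = 900791.67/15275.00 = 58.97 cm; ȳ = 957666.67/15275.00 = 62.70 cm.

x̄ = 58.97 cm, ȳ = 62.70 cm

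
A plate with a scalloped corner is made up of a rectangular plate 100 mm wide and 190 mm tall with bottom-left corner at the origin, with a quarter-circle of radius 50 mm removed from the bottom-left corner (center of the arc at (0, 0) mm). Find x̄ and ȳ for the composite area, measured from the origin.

x̄ = 53.32 mm, ȳ = 103.50 mm

plate: A = 100 × 190 = 19000.00, centroid at (50.00, 95.00).
removed quarter-circle: A = −¼π·50² = -1963.50, centroid at (21.22, 21.22).
ΣA = 17036.50 mm², ΣAx̄ = 908333.33 mm³, ΣAȳ = 1763333.33 mm³.
x̄ = 908333.33/17036.50 = 53.32 mm; ȳ = 1763333.33/17036.50 = 103.50 mm.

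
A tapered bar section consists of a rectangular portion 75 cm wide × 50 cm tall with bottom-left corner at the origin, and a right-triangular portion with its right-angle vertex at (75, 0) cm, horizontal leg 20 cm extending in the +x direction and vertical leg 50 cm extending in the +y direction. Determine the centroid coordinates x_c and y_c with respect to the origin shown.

x_c = 42.70 cm, y_c = 24.02 cm

Part | A | x̄ᵢ | ȳᵢ | A·x̄ᵢ | A·ȳᵢ
rectangular portion | 3750.00 | 37.50 | 25.00 | 140625.00 | 93750.00
triangular portion | 500.00 | 81.67 | 16.67 | 40833.33 | 8333.33
Σ | 4250.00 |  |  | 181458.33 | 102083.33
x_c = 181458.33 / 4250.00 = 42.70 cm
y_c = 102083.33 / 4250.00 = 24.02 cm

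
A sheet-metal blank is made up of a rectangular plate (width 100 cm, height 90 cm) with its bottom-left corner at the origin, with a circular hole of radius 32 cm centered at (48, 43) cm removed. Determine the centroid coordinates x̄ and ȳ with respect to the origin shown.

plate: A = 100 × 90 = 9000.00, centroid at (50.00, 45.00).
hole: A = −π·32² = -3216.99, centroid at (48.00, 43.00).
ΣA = 5783.01 cm²
ΣAx̄ = (9000.00)(50.00) + (-3216.99)(48.00) = 295584.44 cm³
ΣAȳ = (9000.00)(45.00) + (-3216.99)(43.00) = 266669.39 cm³
x̄ = 295584.44 / 5783.01 = 51.11 cm
ȳ = 266669.39 / 5783.01 = 46.11 cm

x̄ = 51.11 cm, ȳ = 46.11 cm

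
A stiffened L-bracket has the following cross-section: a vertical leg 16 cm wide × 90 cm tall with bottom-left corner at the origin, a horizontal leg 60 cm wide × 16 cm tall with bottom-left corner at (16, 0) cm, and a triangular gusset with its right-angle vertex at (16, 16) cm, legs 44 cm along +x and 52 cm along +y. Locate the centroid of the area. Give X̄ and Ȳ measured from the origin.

X̄ = 25.61 cm, Ȳ = 31.21 cm

Part | A | x̄ᵢ | ȳᵢ | A·x̄ᵢ | A·ȳᵢ
vertical leg | 1440.00 | 8.00 | 45.00 | 11520.00 | 64800.00
horizontal leg | 960.00 | 46.00 | 8.00 | 44160.00 | 7680.00
gusset | 1144.00 | 30.67 | 33.33 | 35082.67 | 38133.33
Σ | 3544.00 |  |  | 90762.67 | 110613.33
X̄ = 90762.67 / 3544.00 = 25.61 cm
Ȳ = 110613.33 / 3544.00 = 31.21 cm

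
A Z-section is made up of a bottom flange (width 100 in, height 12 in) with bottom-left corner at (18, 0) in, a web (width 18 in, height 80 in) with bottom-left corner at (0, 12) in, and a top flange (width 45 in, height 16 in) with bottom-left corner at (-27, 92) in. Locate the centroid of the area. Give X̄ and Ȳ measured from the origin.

X̄ = 27.18 in, Ȳ = 45.86 in

bottom flange: A = 100 × 12 = 1200.00, centroid at (68.00, 6.00).
web: A = 18 × 80 = 1440.00, centroid at (9.00, 52.00).
top flange: A = 45 × 16 = 720.00, centroid at (-4.50, 100.00).
ΣA = 3360.00 in², ΣAX̄ = 91320.00 in³, ΣAȲ = 154080.00 in³.
X̄ = 91320.00/3360.00 = 27.18 in; Ȳ = 154080.00/3360.00 = 45.86 in.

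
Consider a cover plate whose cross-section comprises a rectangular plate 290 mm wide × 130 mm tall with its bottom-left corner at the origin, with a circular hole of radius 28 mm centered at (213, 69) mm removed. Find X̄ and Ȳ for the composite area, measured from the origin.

plate: A = 290 × 130 = 37700.00, centroid at (145.00, 65.00).
hole: A = −π·28² = -2463.01, centroid at (213.00, 69.00).
ΣA = 35236.99 mm²
ΣAX̄ = (37700.00)(145.00) + (-2463.01)(213.00) = 4941879.16 mm³
ΣAȲ = (37700.00)(65.00) + (-2463.01)(69.00) = 2280552.40 mm³
X̄ = 4941879.16 / 35236.99 = 140.25 mm
Ȳ = 2280552.40 / 35236.99 = 64.72 mm

X̄ = 140.25 mm, Ȳ = 64.72 mm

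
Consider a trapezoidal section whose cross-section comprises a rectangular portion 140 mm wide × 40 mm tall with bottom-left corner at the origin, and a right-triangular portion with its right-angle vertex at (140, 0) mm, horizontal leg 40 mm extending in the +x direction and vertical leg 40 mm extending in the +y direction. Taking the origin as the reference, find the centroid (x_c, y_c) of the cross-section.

Part | A | x̄ᵢ | ȳᵢ | A·x̄ᵢ | A·ȳᵢ
rectangular portion | 5600.00 | 70.00 | 20.00 | 392000.00 | 112000.00
triangular portion | 800.00 | 153.33 | 13.33 | 122666.67 | 10666.67
Σ | 6400.00 |  |  | 514666.67 | 122666.67
x_c = 514666.67 / 6400.00 = 80.42 mm
y_c = 122666.67 / 6400.00 = 19.17 mm

x_c = 80.42 mm, y_c = 19.17 mm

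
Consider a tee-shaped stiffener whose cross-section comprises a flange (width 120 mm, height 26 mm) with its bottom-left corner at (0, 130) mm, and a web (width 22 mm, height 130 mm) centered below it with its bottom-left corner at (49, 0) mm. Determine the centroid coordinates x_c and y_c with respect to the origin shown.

web: A = 22 × 130 = 2860.00, centroid at (60.00, 65.00).
flange: A = 120 × 26 = 3120.00, centroid at (60.00, 143.00).
ΣA = 5980.00 mm², ΣAx_c = 358800.00 mm³, ΣAy_c = 632060.00 mm³.
x_c = 358800.00/5980.00 = 60.00 mm; y_c = 632060.00/5980.00 = 105.70 mm.

x_c = 60.00 mm, y_c = 105.70 mm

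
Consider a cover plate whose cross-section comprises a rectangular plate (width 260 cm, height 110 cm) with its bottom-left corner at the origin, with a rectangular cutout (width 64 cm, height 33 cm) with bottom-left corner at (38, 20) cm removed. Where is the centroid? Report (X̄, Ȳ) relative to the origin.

X̄ = 134.78 cm, Ȳ = 56.48 cm

Part | A | x̄ᵢ | ȳᵢ | A·x̄ᵢ | A·ȳᵢ
plate | 28600.00 | 130.00 | 55.00 | 3718000.00 | 1573000.00
hole | -2112.00 | 70.00 | 36.50 | -147840.00 | -77088.00
Σ | 26488.00 |  |  | 3570160.00 | 1495912.00
X̄ = 3570160.00 / 26488.00 = 134.78 cm
Ȳ = 1495912.00 / 26488.00 = 56.48 cm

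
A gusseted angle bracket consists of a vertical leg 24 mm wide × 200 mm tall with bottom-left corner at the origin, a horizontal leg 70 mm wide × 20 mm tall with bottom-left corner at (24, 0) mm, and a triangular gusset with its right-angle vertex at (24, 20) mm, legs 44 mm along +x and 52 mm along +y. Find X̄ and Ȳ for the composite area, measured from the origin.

X̄ = 25.11 mm, Ȳ = 73.08 mm

Part | A | x̄ᵢ | ȳᵢ | A·x̄ᵢ | A·ȳᵢ
vertical leg | 4800.00 | 12.00 | 100.00 | 57600.00 | 480000.00
horizontal leg | 1400.00 | 59.00 | 10.00 | 82600.00 | 14000.00
gusset | 1144.00 | 38.67 | 37.33 | 44234.67 | 42709.33
Σ | 7344.00 |  |  | 184434.67 | 536709.33
X̄ = 184434.67 / 7344.00 = 25.11 mm
Ȳ = 536709.33 / 7344.00 = 73.08 mm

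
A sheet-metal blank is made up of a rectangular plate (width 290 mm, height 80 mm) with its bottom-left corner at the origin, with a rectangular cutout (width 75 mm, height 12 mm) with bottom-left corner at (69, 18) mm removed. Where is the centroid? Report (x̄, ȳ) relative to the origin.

x̄ = 146.55 mm, ȳ = 40.65 mm

plate: A = 290 × 80 = 23200.00, centroid at (145.00, 40.00).
hole: A = −(75 × 12) = -900.00, centroid at (106.50, 24.00).
ΣA = 22300.00 mm²
ΣAx̄ = (23200.00)(145.00) + (-900.00)(106.50) = 3268150.00 mm³
ΣAȳ = (23200.00)(40.00) + (-900.00)(24.00) = 906400.00 mm³
x̄ = 3268150.00 / 22300.00 = 146.55 mm
ȳ = 906400.00 / 22300.00 = 40.65 mm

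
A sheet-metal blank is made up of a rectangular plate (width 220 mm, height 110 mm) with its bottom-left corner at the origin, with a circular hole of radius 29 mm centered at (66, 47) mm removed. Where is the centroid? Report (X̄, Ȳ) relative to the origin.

X̄ = 115.39 mm, Ȳ = 55.98 mm

plate: A = 220 × 110 = 24200.00, centroid at (110.00, 55.00).
hole: A = −π·29² = -2642.08, centroid at (66.00, 47.00).
ΣA = 21557.92 mm²
ΣAX̄ = (24200.00)(110.00) + (-2642.08)(66.00) = 2487622.76 mm³
ΣAȲ = (24200.00)(55.00) + (-2642.08)(47.00) = 1206822.27 mm³
X̄ = 2487622.76 / 21557.92 = 115.39 mm
Ȳ = 1206822.27 / 21557.92 = 55.98 mm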